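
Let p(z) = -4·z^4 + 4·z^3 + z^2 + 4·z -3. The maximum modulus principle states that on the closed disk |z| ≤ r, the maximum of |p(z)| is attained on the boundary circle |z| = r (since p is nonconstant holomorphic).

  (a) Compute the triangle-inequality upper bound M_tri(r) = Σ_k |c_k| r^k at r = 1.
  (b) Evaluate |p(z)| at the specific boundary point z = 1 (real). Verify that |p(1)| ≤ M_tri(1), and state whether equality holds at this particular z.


Coefficients: c_0 = -3, c_1 = 4, c_2 = 1, c_3 = 4, c_4 = -4. Radius r = 1.
Part (a). Triangle bound: M_tri(r) = Σ_k |c_k| r^k
  = |-3|·1^0 + |4|·1^1 + |1|·1^2 + |4|·1^3 + |-4|·1^4
  = 3 + 4 + 1 + 4 + 4 = 16.
This bounds M(r) := max_{|z|=r} |p(z)| from above; equality holds iff all terms c_k z^k can be made to align in phase at a single z on |z|=r.
Part (b). At z = 1 (real, on the circle |z| = r):
  p(1) = (-3)·1^0 + (4)·1^1 + (1)·1^2 + (4)·1^3 + (-4)·1^4 = 2.
  |p(1)| = 2.
Check: |p(1)| = 2 ≤ 16 = M_tri(1). ✓ Equality does not hold at z = 1 (the coefficients have mixed signs, so the terms do not all align in phase there).

M_tri(1) = 16; |p(1)| = 2; equality at z=1: no.


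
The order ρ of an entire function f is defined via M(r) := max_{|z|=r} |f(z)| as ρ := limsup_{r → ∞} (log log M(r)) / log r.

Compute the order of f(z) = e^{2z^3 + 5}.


|e^{2z^3 + 5}| = e^{Re(2·z^3) + 5} ≤ e^{2|z|^3 + 5} = e^{2r^3 + 5} on |z| = r, so ρ ≤ 3. Choosing z on |z|=r so that 2·z^3 is real positive (always possible by picking arg z appropriately) gives |f(z)| = e^{2r^3 + 5}, matching the bound. The additive constant 5 does not affect log log M(r) ~ 3·log r. Hence ρ = 3.
Therefore ρ = 3.

Order ρ = 3.


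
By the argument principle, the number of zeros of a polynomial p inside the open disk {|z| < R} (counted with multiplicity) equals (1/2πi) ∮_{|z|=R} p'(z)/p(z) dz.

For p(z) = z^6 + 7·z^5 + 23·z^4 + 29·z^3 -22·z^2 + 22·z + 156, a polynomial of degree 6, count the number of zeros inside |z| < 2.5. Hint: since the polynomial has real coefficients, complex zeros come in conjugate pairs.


The zeros of p are: -3, (-2 + 3i), (-2 - 3i), -2, (1 + 1i), (1 - 1i).
Their magnitudes are: 3, 3.606, 3.606, 2, 1.414, 1.414.
Zeros with |z| < R = 2.5: -2, (1 + 1i), (1 - 1i).
Count = 3.
By the argument principle, (1/2πi) ∮_{|z|=R} p'(z)/p(z) dz equals exactly this count.

Number of zeros inside |z| < 2.5: 3.


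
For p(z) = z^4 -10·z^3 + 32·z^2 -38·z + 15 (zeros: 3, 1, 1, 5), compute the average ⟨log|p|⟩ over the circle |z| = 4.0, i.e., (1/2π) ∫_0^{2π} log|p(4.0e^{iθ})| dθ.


Zeros: 1, 1, 3, 5; r = 4.0.
Inside |z| < r: 1, 1, 3. Outside (|z| ≥ r): 5.
p(0) = 15, so log|p(0)| = log(15) = 2.7081.
Apply Jensen: I(r) = log|p(0)| + Σ_k log(r/|z_k|), summed over zeros inside |z| < r.
  log(r/|z_k|) for z_k = 3: log(4.0/3) = 0.2877
  log(r/|z_k|) for z_k = 1: log(4.0/1) = 1.3863
  log(r/|z_k|) for z_k = 1: log(4.0/1) = 1.3863
  Outside zeros (5) contribute nothing to the Jensen sum.
Sum over inside zeros: 3.0603.
I(r) = log|p(0)| + (inside sum) = 2.7081 + 3.0603 = 5.7683.
Note: since some zeros are outside |z| ≤ r, the simplified n·log(r) form does NOT apply — only the inside zeros contribute.

I(r) ≈ 5.7683.


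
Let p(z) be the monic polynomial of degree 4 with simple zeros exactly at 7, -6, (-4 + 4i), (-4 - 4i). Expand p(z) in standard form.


The polynomial is p(z) = ∏_{α ∈ S} (z − α), where S = {7, -6, (-4 + 4i), (-4 - 4i)}.
Expanding the product yields: p(z) = z^4 + 7·z^3 -18·z^2 -368·z -1344.
Note conjugate pairs combine to real quadratics: (z − (-4+4i))(z − (-4−4i)) = z² + 8z + 32.
The resulting polynomial has degree 4 and real coefficients as required.

p(z) = z^4 + 7·z^3 -18·z^2 -368·z -1344.


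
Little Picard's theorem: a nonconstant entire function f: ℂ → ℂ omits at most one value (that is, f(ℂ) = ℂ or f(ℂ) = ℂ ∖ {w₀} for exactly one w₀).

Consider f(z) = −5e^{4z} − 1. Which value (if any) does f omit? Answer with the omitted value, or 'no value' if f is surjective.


Little Picard bounds the complement of f(ℂ) to at most one point.
e^{4z} is never zero on ℂ, so -5·e^{4z} takes every value in ℂ ∖ {0}. Adding -1 shifts the range to ℂ ∖ {-1}. Thus f omits exactly the value -1.

Omitted value: -1.


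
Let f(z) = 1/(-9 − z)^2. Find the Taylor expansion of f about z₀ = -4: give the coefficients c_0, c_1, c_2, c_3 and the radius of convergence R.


Let w = z − z₀, so z = z₀ + w.
Then -9 − z = -9 − (z₀ + w) = (-9 − z₀) − w = -5 − w.
f(z) = 1/(-5 − w)^2 = (1/(-5)^2) · (1 − w/(-5))^{−2}.
By the binomial series (1−u)^{−2} = Σ_{n≥0} C(n+1, 1) u^n for |u|<1, with u = w/(-5):
  c_n = C(n+1, 1) / (-5)^(n+2).
  c_0 = 1/(-5)^2 = 1/25.
  c_1 = 2/(-5)^3 = -2/125.
  c_2 = 3/(-5)^4 = 3/625.
  c_3 = 4/(-5)^5 = -4/3125.
The series is valid for |w/d| < 1, i.e. |z − z₀| < |d|.
Radius of convergence: R = |-9 − z₀| = |-5| = 5 (distance from z₀ to the singularity z = -9).

c_0 = 1/25, c_1 = -2/125, c_2 = 3/625, c_3 = -4/3125; R = 5.


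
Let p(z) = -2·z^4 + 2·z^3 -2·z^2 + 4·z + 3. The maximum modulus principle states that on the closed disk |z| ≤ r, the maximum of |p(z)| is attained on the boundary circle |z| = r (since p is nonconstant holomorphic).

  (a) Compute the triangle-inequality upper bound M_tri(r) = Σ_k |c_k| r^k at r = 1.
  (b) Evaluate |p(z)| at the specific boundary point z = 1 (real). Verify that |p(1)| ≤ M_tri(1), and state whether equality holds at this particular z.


Coefficients: c_0 = 3, c_1 = 4, c_2 = -2, c_3 = 2, c_4 = -2. Radius r = 1.
Part (a). Triangle bound: M_tri(r) = Σ_k |c_k| r^k
  = |3|·1^0 + |4|·1^1 + |-2|·1^2 + |2|·1^3 + |-2|·1^4
  = 3 + 4 + 2 + 2 + 2 = 13.
This bounds M(r) := max_{|z|=r} |p(z)| from above; equality holds iff all terms c_k z^k can be made to align in phase at a single z on |z|=r.
Part (b). At z = 1 (real, on the circle |z| = r):
  p(1) = (3)·1^0 + (4)·1^1 + (-2)·1^2 + (2)·1^3 + (-2)·1^4 = 5.
  |p(1)| = 5.
Check: |p(1)| = 5 ≤ 13 = M_tri(1). ✓ Equality does not hold at z = 1 (the coefficients have mixed signs, so the terms do not all align in phase there).

M_tri(1) = 13; |p(1)| = 5; equality at z=1: no.


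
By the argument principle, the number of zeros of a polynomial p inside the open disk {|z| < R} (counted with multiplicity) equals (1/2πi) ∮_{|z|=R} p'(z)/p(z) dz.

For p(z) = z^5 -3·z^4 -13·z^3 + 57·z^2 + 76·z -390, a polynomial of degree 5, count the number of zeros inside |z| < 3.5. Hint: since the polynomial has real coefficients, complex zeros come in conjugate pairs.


The zeros of p are: (3 + 2i), (3 - 2i), 3, (-3 + 1i), (-3 - 1i).
Their magnitudes are: 3.606, 3.606, 3, 3.162, 3.162.
Zeros with |z| < R = 3.5: 3, (-3 + 1i), (-3 - 1i).
Count = 3.
By the argument principle, (1/2πi) ∮_{|z|=R} p'(z)/p(z) dz equals exactly this count.

Number of zeros inside |z| < 3.5: 3.


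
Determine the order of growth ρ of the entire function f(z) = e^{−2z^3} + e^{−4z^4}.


Each summand is entire of order 3 and 4 respectively (as in the single-exponential case). The order of a sum is at most the max of the orders, so ρ ≤ 4. For the lower bound: on |z|=r choose arg z so that -4z^4 is real positive; then |e^{-4z^4}| = e^{4r^4} while |e^{-2z^3}| ≤ e^{2r^3} = o(e^{4r^4}). So |f| ≥ e^{4r^4}(1 − o(1)) and ρ ≥ 4. Hence ρ = max(3, 4) = 4.
Therefore ρ = 4.

Order ρ = 4.


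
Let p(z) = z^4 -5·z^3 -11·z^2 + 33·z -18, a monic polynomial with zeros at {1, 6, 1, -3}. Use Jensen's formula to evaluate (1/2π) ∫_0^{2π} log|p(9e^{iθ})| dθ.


Zeros: -3, 1, 1, 6; r = 9.
Inside |z| < r: -3, 1, 1, 6. Outside (|z| ≥ r): ∅.
p(0) = -18, so log|p(0)| = log(18) = 2.8904.
Apply Jensen: I(r) = log|p(0)| + Σ_k log(r/|z_k|), summed over zeros inside |z| < r.
  log(r/|z_k|) for z_k = 1: log(9/1) = 2.1972
  log(r/|z_k|) for z_k = 6: log(9/6) = 0.4055
  log(r/|z_k|) for z_k = 1: log(9/1) = 2.1972
  log(r/|z_k|) for z_k = -3: log(9/3) = 1.0986
Sum over inside zeros: 5.8985.
I(r) = log|p(0)| + (inside sum) = 2.8904 + 5.8985 = 8.7889.
Closed form (all zeros inside, monic): I(r) = n·log(r) = 4·log(9) = 8.7889. ✓

I(r) ≈ 8.7889.


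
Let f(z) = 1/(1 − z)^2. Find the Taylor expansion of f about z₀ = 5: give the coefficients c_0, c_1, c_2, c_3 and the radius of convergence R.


Let w = z − z₀, so z = z₀ + w.
Then 1 − z = 1 − (z₀ + w) = (1 − z₀) − w = -4 − w.
f(z) = 1/(-4 − w)^2 = (1/(-4)^2) · (1 − w/(-4))^{−2}.
By the binomial series (1−u)^{−2} = Σ_{n≥0} C(n+1, 1) u^n for |u|<1, with u = w/(-4):
  c_n = C(n+1, 1) / (-4)^(n+2).
  c_0 = 1/(-4)^2 = 1/16.
  c_1 = 2/(-4)^3 = -1/32.
  c_2 = 3/(-4)^4 = 3/256.
  c_3 = 4/(-4)^5 = -1/256.
The series is valid for |w/d| < 1, i.e. |z − z₀| < |d|.
Radius of convergence: R = |1 − z₀| = |-4| = 4 (distance from z₀ to the singularity z = 1).

c_0 = 1/16, c_1 = -1/32, c_2 = 3/256, c_3 = -1/256; R = 4.


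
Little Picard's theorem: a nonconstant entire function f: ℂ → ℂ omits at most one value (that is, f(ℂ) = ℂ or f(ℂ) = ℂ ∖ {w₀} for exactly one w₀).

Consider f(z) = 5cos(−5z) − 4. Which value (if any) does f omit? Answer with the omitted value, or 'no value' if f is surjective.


Little Picard bounds the complement of f(ℂ) to at most one point.
cos is entire and surjective onto ℂ: for every w ∈ ℂ, cos(ζ) = w has a solution ζ ∈ ℂ (e.g., via the complex inverse arccos). With ζ = −5z this gives z = ζ/(-5). Then 5·cos(−5z) takes every value in 5·ℂ = ℂ, and adding -4 is a bijection of ℂ. So f is surjective and omits no value. (Note: only on the real line is cos bounded by [−1, 1].)

Omitted value: no value.


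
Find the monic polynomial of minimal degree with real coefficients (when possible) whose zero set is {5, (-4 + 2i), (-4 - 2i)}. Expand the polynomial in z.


The polynomial is p(z) = ∏_{α ∈ S} (z − α), where S = {5, (-4 + 2i), (-4 - 2i)}.
Expanding the product yields: p(z) = z^3 + 3·z^2 -20·z -100.
Note conjugate pairs combine to real quadratics: (z − (-4+2i))(z − (-4−2i)) = z² + 8z + 20.
The resulting polynomial has degree 3 and real coefficients as required.

p(z) = z^3 + 3·z^2 -20·z -100.


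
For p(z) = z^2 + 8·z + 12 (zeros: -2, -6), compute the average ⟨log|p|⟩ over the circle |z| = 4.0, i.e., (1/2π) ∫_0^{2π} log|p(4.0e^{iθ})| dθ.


Zeros: -6, -2; r = 4.0.
Inside |z| < r: -2. Outside (|z| ≥ r): -6.
p(0) = 12, so log|p(0)| = log(12) = 2.4849.
Apply Jensen: I(r) = log|p(0)| + Σ_k log(r/|z_k|), summed over zeros inside |z| < r.
  log(r/|z_k|) for z_k = -2: log(4.0/2) = 0.6931
  Outside zeros (-6) contribute nothing to the Jensen sum.
Sum over inside zeros: 0.6931.
I(r) = log|p(0)| + (inside sum) = 2.4849 + 0.6931 = 3.1781.
Note: since some zeros are outside |z| ≤ r, the simplified n·log(r) form does NOT apply — only the inside zeros contribute.

I(r) ≈ 3.1781.


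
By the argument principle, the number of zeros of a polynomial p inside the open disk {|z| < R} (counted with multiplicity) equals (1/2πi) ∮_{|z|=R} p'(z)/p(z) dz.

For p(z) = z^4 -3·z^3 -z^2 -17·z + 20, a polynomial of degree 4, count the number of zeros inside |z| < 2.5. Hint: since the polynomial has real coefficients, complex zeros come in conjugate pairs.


The zeros of p are: 4, 1, (-1 + 2i), (-1 - 2i).
Their magnitudes are: 4, 1, 2.236, 2.236.
Zeros with |z| < R = 2.5: 1, (-1 + 2i), (-1 - 2i).
Count = 3.
By the argument principle, (1/2πi) ∮_{|z|=R} p'(z)/p(z) dz equals exactly this count.

Number of zeros inside |z| < 2.5: 3.


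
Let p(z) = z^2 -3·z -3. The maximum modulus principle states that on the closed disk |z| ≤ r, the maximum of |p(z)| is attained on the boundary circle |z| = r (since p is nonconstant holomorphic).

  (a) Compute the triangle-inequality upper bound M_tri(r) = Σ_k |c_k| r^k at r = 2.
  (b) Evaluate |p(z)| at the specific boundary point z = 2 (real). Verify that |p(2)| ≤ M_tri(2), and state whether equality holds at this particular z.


Coefficients: c_0 = -3, c_1 = -3, c_2 = 1. Radius r = 2.
Part (a). Triangle bound: M_tri(r) = Σ_k |c_k| r^k
  = |-3|·2^0 + |-3|·2^1 + |1|·2^2
  = 3 + 6 + 4 = 13.
This bounds M(r) := max_{|z|=r} |p(z)| from above; equality holds iff all terms c_k z^k can be made to align in phase at a single z on |z|=r.
Part (b). At z = 2 (real, on the circle |z| = r):
  p(2) = (-3)·2^0 + (-3)·2^1 + (1)·2^2 = -5.
  |p(2)| = 5.
Check: |p(2)| = 5 ≤ 13 = M_tri(2). ✓ Equality does not hold at z = 2 (the coefficients have mixed signs, so the terms do not all align in phase there).

M_tri(2) = 13; |p(2)| = 5; equality at z=2: no.


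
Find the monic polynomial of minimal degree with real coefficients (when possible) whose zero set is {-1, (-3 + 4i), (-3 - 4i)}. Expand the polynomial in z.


The polynomial is p(z) = ∏_{α ∈ S} (z − α), where S = {-1, (-3 + 4i), (-3 - 4i)}.
Expanding the product yields: p(z) = z^3 + 7·z^2 + 31·z + 25.
Note conjugate pairs combine to real quadratics: (z − (-3+4i))(z − (-3−4i)) = z² + 6z + 25.
The resulting polynomial has degree 3 and real coefficients as required.

p(z) = z^3 + 7·z^2 + 31·z + 25.


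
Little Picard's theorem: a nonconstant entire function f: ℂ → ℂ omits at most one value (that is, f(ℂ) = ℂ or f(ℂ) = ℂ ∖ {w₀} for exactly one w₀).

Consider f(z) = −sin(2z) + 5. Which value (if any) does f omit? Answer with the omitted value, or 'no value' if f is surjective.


Little Picard bounds the complement of f(ℂ) to at most one point.
sin is entire and surjective onto ℂ: for every w ∈ ℂ, sin(ζ) = w has a solution ζ ∈ ℂ (e.g., via the complex inverse arcsin). With ζ = 2z this gives z = ζ/(2). Then -1·sin(2z) takes every value in -1·ℂ = ℂ, and adding 5 is a bijection of ℂ. So f is surjective and omits no value. (Note: only on the real line is sin bounded by [−1, 1].)

Omitted value: no value.


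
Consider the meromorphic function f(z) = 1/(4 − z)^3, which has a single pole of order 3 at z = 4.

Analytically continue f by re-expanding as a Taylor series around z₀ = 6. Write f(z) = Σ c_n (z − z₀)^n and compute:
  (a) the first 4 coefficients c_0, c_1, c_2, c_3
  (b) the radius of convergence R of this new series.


Let w = z − z₀, so z = z₀ + w.
Then 4 − z = 4 − (z₀ + w) = (4 − z₀) − w = -2 − w.
f(z) = 1/(-2 − w)^3 = (1/(-2)^3) · (1 − w/(-2))^{−3}.
By the binomial series (1−u)^{−3} = Σ_{n≥0} C(n+2, 2) u^n for |u|<1, with u = w/(-2):
  c_n = C(n+2, 2) / (-2)^(n+3).
  c_0 = 1/(-2)^3 = -1/8.
  c_1 = 3/(-2)^4 = 3/16.
  c_2 = 6/(-2)^5 = -3/16.
  c_3 = 10/(-2)^6 = 5/32.
The series is valid for |w/d| < 1, i.e. |z − z₀| < |d|.
Radius of convergence: R = |4 − z₀| = |-2| = 2 (distance from z₀ to the singularity z = 4).

c_0 = -1/8, c_1 = 3/16, c_2 = -3/16, c_3 = 5/32; R = 2.


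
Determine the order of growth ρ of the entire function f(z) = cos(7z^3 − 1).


Write cos(w) = (e^{iw} ± e^{−iw})/(2 or 2i), so |cos(w)| ≤ e^{|w|}. With w = 7z^3 − 1, |w| ≤ 7r^3 + 1 on |z|=r, giving M(r) ≤ e^{7r^3 + 1} and ρ ≤ 3. For the lower bound, choose z on |z|=r with 7z^3 purely imaginary of modulus 7r^3; then |cos(7z^3 − 1)| grows like e^{7r^3}/2, so ρ ≥ 3. Hence ρ = 3.
Therefore ρ = 3.

Order ρ = 3.


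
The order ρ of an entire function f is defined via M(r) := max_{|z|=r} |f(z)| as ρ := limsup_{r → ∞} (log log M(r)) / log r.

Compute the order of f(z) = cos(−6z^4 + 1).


Write cos(w) = (e^{iw} ± e^{−iw})/(2 or 2i), so |cos(w)| ≤ e^{|w|}. With w = −6z^4 + 1, |w| ≤ 6r^4 + 1 on |z|=r, giving M(r) ≤ e^{6r^4 + 1} and ρ ≤ 4. For the lower bound, choose z on |z|=r with -6z^4 purely imaginary of modulus 6r^4; then |cos(−6z^4 + 1)| grows like e^{6r^4}/2, so ρ ≥ 4. Hence ρ = 4.
Therefore ρ = 4.

Order ρ = 4.


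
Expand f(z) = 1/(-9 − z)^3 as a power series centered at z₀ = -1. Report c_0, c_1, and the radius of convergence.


Let w = z − z₀, so z = z₀ + w.
Then -9 − z = -9 − (z₀ + w) = (-9 − z₀) − w = -8 − w.
f(z) = 1/(-8 − w)^3 = (1/(-8)^3) · (1 − w/(-8))^{−3}.
By the binomial series (1−u)^{−3} = Σ_{n≥0} C(n+2, 2) u^n for |u|<1, with u = w/(-8):
  c_n = C(n+2, 2) / (-8)^(n+3).
  c_0 = 1/(-8)^3 = -1/512.
  c_1 = 3/(-8)^4 = 3/4096.
The series is valid for |w/d| < 1, i.e. |z − z₀| < |d|.
Radius of convergence: R = |-9 − z₀| = |-8| = 8 (distance from z₀ to the singularity z = -9).

c_0 = -1/512, c_1 = 3/4096; R = 8.


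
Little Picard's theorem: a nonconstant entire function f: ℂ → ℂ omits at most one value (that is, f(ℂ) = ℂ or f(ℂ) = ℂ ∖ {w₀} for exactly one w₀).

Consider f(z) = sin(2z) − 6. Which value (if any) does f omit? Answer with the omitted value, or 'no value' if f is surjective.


Little Picard bounds the complement of f(ℂ) to at most one point.
sin is entire and surjective onto ℂ: for every w ∈ ℂ, sin(ζ) = w has a solution ζ ∈ ℂ (e.g., via the complex inverse arcsin). With ζ = 2z this gives z = ζ/(2). Then 1·sin(2z) takes every value in 1·ℂ = ℂ, and adding -6 is a bijection of ℂ. So f is surjective and omits no value. (Note: only on the real line is sin bounded by [−1, 1].)

Omitted value: no value.


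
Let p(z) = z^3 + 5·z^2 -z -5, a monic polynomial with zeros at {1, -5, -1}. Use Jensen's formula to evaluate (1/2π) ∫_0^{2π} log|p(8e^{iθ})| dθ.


Zeros: -5, -1, 1; r = 8.
Inside |z| < r: -5, -1, 1. Outside (|z| ≥ r): ∅.
p(0) = -5, so log|p(0)| = log(5) = 1.6094.
Apply Jensen: I(r) = log|p(0)| + Σ_k log(r/|z_k|), summed over zeros inside |z| < r.
  log(r/|z_k|) for z_k = 1: log(8/1) = 2.0794
  log(r/|z_k|) for z_k = -5: log(8/5) = 0.4700
  log(r/|z_k|) for z_k = -1: log(8/1) = 2.0794
Sum over inside zeros: 4.6289.
I(r) = log|p(0)| + (inside sum) = 1.6094 + 4.6289 = 6.2383.
Closed form (all zeros inside, monic): I(r) = n·log(r) = 3·log(8) = 6.2383. ✓

I(r) ≈ 6.2383.


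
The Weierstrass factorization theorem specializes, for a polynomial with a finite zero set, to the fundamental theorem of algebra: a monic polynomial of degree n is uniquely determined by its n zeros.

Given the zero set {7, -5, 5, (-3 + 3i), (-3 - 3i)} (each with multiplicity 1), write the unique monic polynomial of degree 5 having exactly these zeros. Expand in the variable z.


The polynomial is p(z) = ∏_{α ∈ S} (z − α), where S = {7, -5, 5, (-3 + 3i), (-3 - 3i)}.
Expanding the product yields: p(z) = z^5 -z^4 -49·z^3 -101·z^2 + 600·z + 3150.
Note conjugate pairs combine to real quadratics: (z − (-3+3i))(z − (-3−3i)) = z² + 6z + 18.
The resulting polynomial has degree 5 and real coefficients as required.

p(z) = z^5 -z^4 -49·z^3 -101·z^2 + 600·z + 3150.


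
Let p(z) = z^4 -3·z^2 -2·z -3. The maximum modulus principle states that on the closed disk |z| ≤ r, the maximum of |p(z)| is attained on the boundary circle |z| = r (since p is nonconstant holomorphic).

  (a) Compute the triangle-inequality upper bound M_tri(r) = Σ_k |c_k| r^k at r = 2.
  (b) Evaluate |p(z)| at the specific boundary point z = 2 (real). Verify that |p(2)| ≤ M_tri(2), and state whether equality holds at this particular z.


Coefficients: c_0 = -3, c_1 = -2, c_2 = -3, c_3 = 0, c_4 = 1. Radius r = 2.
Part (a). Triangle bound: M_tri(r) = Σ_k |c_k| r^k
  = |-3|·2^0 + |-2|·2^1 + |-3|·2^2 + |0|·2^3 + |1|·2^4
  = 3 + 4 + 12 + 0 + 16 = 35.
This bounds M(r) := max_{|z|=r} |p(z)| from above; equality holds iff all terms c_k z^k can be made to align in phase at a single z on |z|=r.
Part (b). At z = 2 (real, on the circle |z| = r):
  p(2) = (-3)·2^0 + (-2)·2^1 + (-3)·2^2 + (0)·2^3 + (1)·2^4 = -3.
  |p(2)| = 3.
Check: |p(2)| = 3 ≤ 35 = M_tri(2). ✓ Equality does not hold at z = 2 (the coefficients have mixed signs, so the terms do not all align in phase there).

M_tri(2) = 35; |p(2)| = 3; equality at z=2: no.


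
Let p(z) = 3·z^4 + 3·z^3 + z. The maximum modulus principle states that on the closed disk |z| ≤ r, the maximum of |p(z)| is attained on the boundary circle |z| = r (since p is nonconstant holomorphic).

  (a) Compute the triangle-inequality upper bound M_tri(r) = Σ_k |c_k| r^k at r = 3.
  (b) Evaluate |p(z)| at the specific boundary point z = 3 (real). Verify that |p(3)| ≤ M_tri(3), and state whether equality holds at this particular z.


Coefficients: c_0 = 0, c_1 = 1, c_2 = 0, c_3 = 3, c_4 = 3. Radius r = 3.
Part (a). Triangle bound: M_tri(r) = Σ_k |c_k| r^k
  = |0|·3^0 + |1|·3^1 + |0|·3^2 + |3|·3^3 + |3|·3^4
  = 0 + 3 + 0 + 81 + 243 = 327.
This bounds M(r) := max_{|z|=r} |p(z)| from above; equality holds iff all terms c_k z^k can be made to align in phase at a single z on |z|=r.
Part (b). At z = 3 (real, on the circle |z| = r):
  p(3) = (0)·3^0 + (1)·3^1 + (0)·3^2 + (3)·3^3 + (3)·3^4 = 327.
  |p(3)| = 327.
Since all nonzero coefficients share the same sign, |p(3)| = 327 = M_tri(3); the triangle bound is attained at z = 3, so in fact M(r) = 327.

M_tri(3) = 327; |p(3)| = 327; equality at z=3: yes.


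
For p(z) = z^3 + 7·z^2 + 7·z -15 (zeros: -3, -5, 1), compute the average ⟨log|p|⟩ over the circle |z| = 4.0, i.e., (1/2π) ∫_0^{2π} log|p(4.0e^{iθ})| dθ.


Zeros: -5, -3, 1; r = 4.0.
Inside |z| < r: -3, 1. Outside (|z| ≥ r): -5.
p(0) = -15, so log|p(0)| = log(15) = 2.7081.
Apply Jensen: I(r) = log|p(0)| + Σ_k log(r/|z_k|), summed over zeros inside |z| < r.
  log(r/|z_k|) for z_k = -3: log(4.0/3) = 0.2877
  log(r/|z_k|) for z_k = 1: log(4.0/1) = 1.3863
  Outside zeros (-5) contribute nothing to the Jensen sum.
Sum over inside zeros: 1.6740.
I(r) = log|p(0)| + (inside sum) = 2.7081 + 1.6740 = 4.3820.
Note: since some zeros are outside |z| ≤ r, the simplified n·log(r) form does NOT apply — only the inside zeros contribute.

I(r) ≈ 4.3820.


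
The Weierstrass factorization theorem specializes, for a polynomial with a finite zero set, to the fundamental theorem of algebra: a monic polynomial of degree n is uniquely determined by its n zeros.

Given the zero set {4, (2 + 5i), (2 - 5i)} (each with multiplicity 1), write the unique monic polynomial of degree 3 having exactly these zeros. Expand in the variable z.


The polynomial is p(z) = ∏_{α ∈ S} (z − α), where S = {4, (2 + 5i), (2 - 5i)}.
Expanding the product yields: p(z) = z^3 -8·z^2 + 45·z -116.
Note conjugate pairs combine to real quadratics: (z − (2+5i))(z − (2−5i)) = z² − 4z + 29.
The resulting polynomial has degree 3 and real coefficients as required.

p(z) = z^3 -8·z^2 + 45·z -116.


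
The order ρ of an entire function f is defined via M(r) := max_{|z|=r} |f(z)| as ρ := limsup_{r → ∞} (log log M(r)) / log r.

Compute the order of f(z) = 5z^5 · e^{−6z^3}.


M(r) = max_{|z|=r} |5|·|z|^5·|e^{−6z^3}| = 5·r^5 · e^{6r^3} (the factors attain their maxima compatibly on |z|=r). Then log M(r) = log 5 + 5·log r + 6r^3, dominated by the last term, so log log M(r) ~ 3·log r. The polynomial factor 5z^5 contributes only a log r term and does not affect the order. ρ = 3.
Therefore ρ = 3.

Order ρ = 3.


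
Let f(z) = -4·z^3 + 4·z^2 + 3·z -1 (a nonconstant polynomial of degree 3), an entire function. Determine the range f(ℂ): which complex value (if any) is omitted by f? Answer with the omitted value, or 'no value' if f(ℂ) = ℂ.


Little Picard bounds the complement of f(ℂ) to at most one point.
For every w ∈ ℂ, the equation p(z) − w = 0 is a nonconstant polynomial in z and hence has at least one root by the fundamental theorem of algebra. So p is surjective onto ℂ, omitting no value.

Omitted value: no value.


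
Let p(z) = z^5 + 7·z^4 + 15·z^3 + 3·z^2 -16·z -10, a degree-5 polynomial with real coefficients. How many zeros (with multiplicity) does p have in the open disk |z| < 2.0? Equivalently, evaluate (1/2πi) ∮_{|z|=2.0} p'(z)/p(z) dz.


The zeros of p are: 1, (-3 + 1i), (-3 - 1i), -1, -1.
Their magnitudes are: 1, 3.162, 3.162, 1, 1.
Zeros with |z| < R = 2.0: 1, -1, -1.
Count = 3.
By the argument principle, (1/2πi) ∮_{|z|=R} p'(z)/p(z) dz equals exactly this count.

Number of zeros inside |z| < 2.0: 3.


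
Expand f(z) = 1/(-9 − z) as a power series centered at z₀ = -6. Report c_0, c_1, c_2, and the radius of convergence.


Let w = z − z₀, so z = z₀ + w.
Then -9 − z = -9 − (z₀ + w) = (-9 − z₀) − w = -3 − w.
f(z) = 1/(-3 − w) = (1/(-3)) · 1/(1 − w/(-3)) = Σ_{n≥0} w^n / (-3)^(n+1).
So c_n = 1/(-3)^(n+1):
  c_0 = 1/(-3)^1 = -1/3.
  c_1 = 1/(-3)^2 = 1/9.
  c_2 = 1/(-3)^3 = -1/27.
The series is valid for |w/d| < 1, i.e. |z − z₀| < |d|.
Radius of convergence: R = |-9 − z₀| = |-3| = 3 (distance from z₀ to the singularity z = -9).

c_0 = -1/3, c_1 = 1/9, c_2 = -1/27; R = 3.


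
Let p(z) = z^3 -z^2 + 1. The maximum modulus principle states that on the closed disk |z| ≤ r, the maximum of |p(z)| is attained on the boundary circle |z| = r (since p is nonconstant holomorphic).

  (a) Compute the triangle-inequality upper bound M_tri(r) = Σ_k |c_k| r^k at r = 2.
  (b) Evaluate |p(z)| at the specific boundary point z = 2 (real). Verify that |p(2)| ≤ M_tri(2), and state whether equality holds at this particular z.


Coefficients: c_0 = 1, c_1 = 0, c_2 = -1, c_3 = 1. Radius r = 2.
Part (a). Triangle bound: M_tri(r) = Σ_k |c_k| r^k
  = |1|·2^0 + |0|·2^1 + |-1|·2^2 + |1|·2^3
  = 1 + 0 + 4 + 8 = 13.
This bounds M(r) := max_{|z|=r} |p(z)| from above; equality holds iff all terms c_k z^k can be made to align in phase at a single z on |z|=r.
Part (b). At z = 2 (real, on the circle |z| = r):
  p(2) = (1)·2^0 + (0)·2^1 + (-1)·2^2 + (1)·2^3 = 5.
  |p(2)| = 5.
Check: |p(2)| = 5 ≤ 13 = M_tri(2). ✓ Equality does not hold at z = 2 (the coefficients have mixed signs, so the terms do not all align in phase there).

M_tri(2) = 13; |p(2)| = 5; equality at z=2: no.


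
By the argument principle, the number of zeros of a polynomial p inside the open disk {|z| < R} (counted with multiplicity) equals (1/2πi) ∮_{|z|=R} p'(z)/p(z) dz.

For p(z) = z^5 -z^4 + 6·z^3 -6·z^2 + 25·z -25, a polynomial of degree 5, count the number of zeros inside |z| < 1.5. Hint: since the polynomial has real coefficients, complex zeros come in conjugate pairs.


The zeros of p are: 1, (1 + 2i), (1 - 2i), (-1 + 2i), (-1 - 2i).
Their magnitudes are: 1, 2.236, 2.236, 2.236, 2.236.
Zeros with |z| < R = 1.5: 1.
Count = 1.
By the argument principle, (1/2πi) ∮_{|z|=R} p'(z)/p(z) dz equals exactly this count.

Number of zeros inside |z| < 1.5: 1.


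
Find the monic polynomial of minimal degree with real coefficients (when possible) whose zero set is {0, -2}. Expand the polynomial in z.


The polynomial is p(z) = ∏_{α ∈ S} (z − α), where S = {0, -2}.
Expanding the product yields: p(z) = z^2 + 2·z.
The resulting polynomial has degree 2 and real coefficients as required.

p(z) = z^2 + 2·z.


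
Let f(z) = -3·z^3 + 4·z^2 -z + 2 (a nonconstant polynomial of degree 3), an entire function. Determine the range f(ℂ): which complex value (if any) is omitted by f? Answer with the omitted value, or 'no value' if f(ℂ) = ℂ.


Little Picard bounds the complement of f(ℂ) to at most one point.
For every w ∈ ℂ, the equation p(z) − w = 0 is a nonconstant polynomial in z and hence has at least one root by the fundamental theorem of algebra. So p is surjective onto ℂ, omitting no value.

Omitted value: no value.


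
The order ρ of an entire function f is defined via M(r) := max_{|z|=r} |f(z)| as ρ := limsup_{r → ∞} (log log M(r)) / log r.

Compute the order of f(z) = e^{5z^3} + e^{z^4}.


Each summand is entire of order 3 and 4 respectively (as in the single-exponential case). The order of a sum is at most the max of the orders, so ρ ≤ 4. For the lower bound: on |z|=r choose arg z so that 1z^4 is real positive; then |e^{1z^4}| = e^{1r^4} while |e^{5z^3}| ≤ e^{5r^3} = o(e^{1r^4}). So |f| ≥ e^{1r^4}(1 − o(1)) and ρ ≥ 4. Hence ρ = max(3, 4) = 4.
Therefore ρ = 4.

Order ρ = 4.


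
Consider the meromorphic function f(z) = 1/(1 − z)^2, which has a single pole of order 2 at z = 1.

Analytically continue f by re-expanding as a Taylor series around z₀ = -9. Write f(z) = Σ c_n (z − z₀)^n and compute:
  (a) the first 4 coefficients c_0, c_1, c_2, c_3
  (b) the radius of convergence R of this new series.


Let w = z − z₀, so z = z₀ + w.
Then 1 − z = 1 − (z₀ + w) = (1 − z₀) − w = 10 − w.
f(z) = 1/(10 − w)^2 = (1/(10)^2) · (1 − w/(10))^{−2}.
By the binomial series (1−u)^{−2} = Σ_{n≥0} C(n+1, 1) u^n for |u|<1, with u = w/(10):
  c_n = C(n+1, 1) / (10)^(n+2).
  c_0 = 1/(10)^2 = 1/100.
  c_1 = 2/(10)^3 = 1/500.
  c_2 = 3/(10)^4 = 3/10000.
  c_3 = 4/(10)^5 = 1/25000.
The series is valid for |w/d| < 1, i.e. |z − z₀| < |d|.
Radius of convergence: R = |1 − z₀| = |10| = 10 (distance from z₀ to the singularity z = 1).

c_0 = 1/100, c_1 = 1/500, c_2 = 3/10000, c_3 = 1/25000; R = 10.


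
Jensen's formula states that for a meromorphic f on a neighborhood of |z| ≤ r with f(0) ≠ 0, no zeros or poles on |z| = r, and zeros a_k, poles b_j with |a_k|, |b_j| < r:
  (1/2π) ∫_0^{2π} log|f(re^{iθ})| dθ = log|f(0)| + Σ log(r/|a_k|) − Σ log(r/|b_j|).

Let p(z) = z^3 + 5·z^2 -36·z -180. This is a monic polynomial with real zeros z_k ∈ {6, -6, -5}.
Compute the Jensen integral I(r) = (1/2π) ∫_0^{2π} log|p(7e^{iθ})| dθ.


Zeros: -6, -5, 6; r = 7.
Inside |z| < r: -6, -5, 6. Outside (|z| ≥ r): ∅.
p(0) = -180, so log|p(0)| = log(180) = 5.1930.
Apply Jensen: I(r) = log|p(0)| + Σ_k log(r/|z_k|), summed over zeros inside |z| < r.
  log(r/|z_k|) for z_k = 6: log(7/6) = 0.1542
  log(r/|z_k|) for z_k = -6: log(7/6) = 0.1542
  log(r/|z_k|) for z_k = -5: log(7/5) = 0.3365
Sum over inside zeros: 0.6448.
I(r) = log|p(0)| + (inside sum) = 5.1930 + 0.6448 = 5.8377.
Closed form (all zeros inside, monic): I(r) = n·log(r) = 3·log(7) = 5.8377. ✓

I(r) ≈ 5.8377.


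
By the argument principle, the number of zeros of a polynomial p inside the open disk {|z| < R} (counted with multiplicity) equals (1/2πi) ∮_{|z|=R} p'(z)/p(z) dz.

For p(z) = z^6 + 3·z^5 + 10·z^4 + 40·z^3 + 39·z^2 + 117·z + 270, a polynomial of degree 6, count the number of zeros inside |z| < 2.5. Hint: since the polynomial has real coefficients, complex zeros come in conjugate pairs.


The zeros of p are: -2, (1 + 2i), (1 - 2i), (0 + 3i), (0 - 3i), -3.
Their magnitudes are: 2, 2.236, 2.236, 3, 3, 3.
Zeros with |z| < R = 2.5: -2, (1 + 2i), (1 - 2i).
Count = 3.
By the argument principle, (1/2πi) ∮_{|z|=R} p'(z)/p(z) dz equals exactly this count.

Number of zeros inside |z| < 2.5: 3.


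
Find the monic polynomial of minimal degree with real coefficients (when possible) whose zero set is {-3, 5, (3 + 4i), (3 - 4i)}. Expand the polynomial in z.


The polynomial is p(z) = ∏_{α ∈ S} (z − α), where S = {-3, 5, (3 + 4i), (3 - 4i)}.
Expanding the product yields: p(z) = z^4 -8·z^3 + 22·z^2 + 40·z -375.
Note conjugate pairs combine to real quadratics: (z − (3+4i))(z − (3−4i)) = z² − 6z + 25.
The resulting polynomial has degree 4 and real coefficients as required.

p(z) = z^4 -8·z^3 + 22·z^2 + 40·z -375.


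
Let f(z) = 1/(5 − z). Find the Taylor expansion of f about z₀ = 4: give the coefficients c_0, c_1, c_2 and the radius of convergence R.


Let w = z − z₀, so z = z₀ + w.
Then 5 − z = 5 − (z₀ + w) = (5 − z₀) − w = 1 − w.
f(z) = 1/(1 − w) = (1/(1)) · 1/(1 − w/(1)) = Σ_{n≥0} w^n / (1)^(n+1).
So c_n = 1/(1)^(n+1):
  c_0 = 1/(1)^1 = 1.
  c_1 = 1/(1)^2 = 1.
  c_2 = 1/(1)^3 = 1.
The series is valid for |w/d| < 1, i.e. |z − z₀| < |d|.
Radius of convergence: R = |5 − z₀| = |1| = 1 (distance from z₀ to the singularity z = 5).

c_0 = 1, c_1 = 1, c_2 = 1; R = 1.


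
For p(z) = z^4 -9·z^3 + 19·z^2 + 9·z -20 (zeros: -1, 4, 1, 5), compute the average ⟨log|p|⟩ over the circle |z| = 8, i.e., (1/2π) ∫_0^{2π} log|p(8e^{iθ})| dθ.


Zeros: -1, 1, 4, 5; r = 8.
Inside |z| < r: -1, 1, 4, 5. Outside (|z| ≥ r): ∅.
p(0) = -20, so log|p(0)| = log(20) = 2.9957.
Apply Jensen: I(r) = log|p(0)| + Σ_k log(r/|z_k|), summed over zeros inside |z| < r.
  log(r/|z_k|) for z_k = -1: log(8/1) = 2.0794
  log(r/|z_k|) for z_k = 4: log(8/4) = 0.6931
  log(r/|z_k|) for z_k = 1: log(8/1) = 2.0794
  log(r/|z_k|) for z_k = 5: log(8/5) = 0.4700
Sum over inside zeros: 5.3220.
I(r) = log|p(0)| + (inside sum) = 2.9957 + 5.3220 = 8.3178.
Closed form (all zeros inside, monic): I(r) = n·log(r) = 4·log(8) = 8.3178. ✓

I(r) ≈ 8.3178.


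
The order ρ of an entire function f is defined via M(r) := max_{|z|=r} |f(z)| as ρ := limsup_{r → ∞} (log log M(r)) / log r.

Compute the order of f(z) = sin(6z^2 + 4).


Write sin(w) = (e^{iw} ± e^{−iw})/(2 or 2i), so |sin(w)| ≤ e^{|w|}. With w = 6z^2 + 4, |w| ≤ 6r^2 + 4 on |z|=r, giving M(r) ≤ e^{6r^2 + 4} and ρ ≤ 2. For the lower bound, choose z on |z|=r with 6z^2 purely imaginary of modulus 6r^2; then |sin(6z^2 + 4)| grows like e^{6r^2}/2, so ρ ≥ 2. Hence ρ = 2.
Therefore ρ = 2.

Order ρ = 2.


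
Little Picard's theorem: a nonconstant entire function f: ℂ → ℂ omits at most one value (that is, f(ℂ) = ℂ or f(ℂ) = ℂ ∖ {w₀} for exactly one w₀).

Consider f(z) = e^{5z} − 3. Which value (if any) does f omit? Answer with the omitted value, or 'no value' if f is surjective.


Little Picard bounds the complement of f(ℂ) to at most one point.
e^{5z} is never zero on ℂ, so 1·e^{5z} takes every value in ℂ ∖ {0}. Adding -3 shifts the range to ℂ ∖ {-3}. Thus f omits exactly the value -3.

Omitted value: -3.


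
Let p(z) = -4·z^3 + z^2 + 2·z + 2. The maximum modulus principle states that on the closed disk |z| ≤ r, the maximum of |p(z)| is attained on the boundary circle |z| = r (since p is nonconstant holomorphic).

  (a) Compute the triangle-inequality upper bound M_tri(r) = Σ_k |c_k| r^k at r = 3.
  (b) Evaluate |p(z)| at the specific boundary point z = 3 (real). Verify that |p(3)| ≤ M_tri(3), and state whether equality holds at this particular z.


Coefficients: c_0 = 2, c_1 = 2, c_2 = 1, c_3 = -4. Radius r = 3.
Part (a). Triangle bound: M_tri(r) = Σ_k |c_k| r^k
  = |2|·3^0 + |2|·3^1 + |1|·3^2 + |-4|·3^3
  = 2 + 6 + 9 + 108 = 125.
This bounds M(r) := max_{|z|=r} |p(z)| from above; equality holds iff all terms c_k z^k can be made to align in phase at a single z on |z|=r.
Part (b). At z = 3 (real, on the circle |z| = r):
  p(3) = (2)·3^0 + (2)·3^1 + (1)·3^2 + (-4)·3^3 = -91.
  |p(3)| = 91.
Check: |p(3)| = 91 ≤ 125 = M_tri(3). ✓ Equality does not hold at z = 3 (the coefficients have mixed signs, so the terms do not all align in phase there).

M_tri(3) = 125; |p(3)| = 91; equality at z=3: no.


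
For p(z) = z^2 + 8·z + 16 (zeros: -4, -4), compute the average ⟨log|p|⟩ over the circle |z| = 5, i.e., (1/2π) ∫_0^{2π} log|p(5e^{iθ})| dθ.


Zeros: -4, -4; r = 5.
Inside |z| < r: -4, -4. Outside (|z| ≥ r): ∅.
p(0) = 16, so log|p(0)| = log(16) = 2.7726.
Apply Jensen: I(r) = log|p(0)| + Σ_k log(r/|z_k|), summed over zeros inside |z| < r.
  log(r/|z_k|) for z_k = -4: log(5/4) = 0.2231
  log(r/|z_k|) for z_k = -4: log(5/4) = 0.2231
Sum over inside zeros: 0.4463.
I(r) = log|p(0)| + (inside sum) = 2.7726 + 0.4463 = 3.2189.
Closed form (all zeros inside, monic): I(r) = n·log(r) = 2·log(5) = 3.2189. ✓

I(r) ≈ 3.2189.


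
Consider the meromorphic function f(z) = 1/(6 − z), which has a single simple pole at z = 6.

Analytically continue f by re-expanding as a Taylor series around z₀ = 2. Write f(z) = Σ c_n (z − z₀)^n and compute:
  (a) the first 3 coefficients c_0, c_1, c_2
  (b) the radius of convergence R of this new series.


Let w = z − z₀, so z = z₀ + w.
Then 6 − z = 6 − (z₀ + w) = (6 − z₀) − w = 4 − w.
f(z) = 1/(4 − w) = (1/(4)) · 1/(1 − w/(4)) = Σ_{n≥0} w^n / (4)^(n+1).
So c_n = 1/(4)^(n+1):
  c_0 = 1/(4)^1 = 1/4.
  c_1 = 1/(4)^2 = 1/16.
  c_2 = 1/(4)^3 = 1/64.
The series is valid for |w/d| < 1, i.e. |z − z₀| < |d|.
Radius of convergence: R = |6 − z₀| = |4| = 4 (distance from z₀ to the singularity z = 6).

c_0 = 1/4, c_1 = 1/16, c_2 = 1/64; R = 4.


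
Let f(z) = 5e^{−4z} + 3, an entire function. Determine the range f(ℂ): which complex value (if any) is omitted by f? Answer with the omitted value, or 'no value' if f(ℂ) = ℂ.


Little Picard bounds the complement of f(ℂ) to at most one point.
e^{−4z} is never zero on ℂ, so 5·e^{−4z} takes every value in ℂ ∖ {0}. Adding 3 shifts the range to ℂ ∖ {3}. Thus f omits exactly the value 3.

Omitted value: 3.


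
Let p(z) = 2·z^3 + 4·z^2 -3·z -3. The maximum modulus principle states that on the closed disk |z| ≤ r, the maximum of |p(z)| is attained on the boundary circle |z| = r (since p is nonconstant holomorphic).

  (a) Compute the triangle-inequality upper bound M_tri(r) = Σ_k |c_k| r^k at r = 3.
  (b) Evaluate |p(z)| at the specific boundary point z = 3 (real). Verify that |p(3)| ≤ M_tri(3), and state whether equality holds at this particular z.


Coefficients: c_0 = -3, c_1 = -3, c_2 = 4, c_3 = 2. Radius r = 3.
Part (a). Triangle bound: M_tri(r) = Σ_k |c_k| r^k
  = |-3|·3^0 + |-3|·3^1 + |4|·3^2 + |2|·3^3
  = 3 + 9 + 36 + 54 = 102.
This bounds M(r) := max_{|z|=r} |p(z)| from above; equality holds iff all terms c_k z^k can be made to align in phase at a single z on |z|=r.
Part (b). At z = 3 (real, on the circle |z| = r):
  p(3) = (-3)·3^0 + (-3)·3^1 + (4)·3^2 + (2)·3^3 = 78.
  |p(3)| = 78.
Check: |p(3)| = 78 ≤ 102 = M_tri(3). ✓ Equality does not hold at z = 3 (the coefficients have mixed signs, so the terms do not all align in phase there).

M_tri(3) = 102; |p(3)| = 78; equality at z=3: no.


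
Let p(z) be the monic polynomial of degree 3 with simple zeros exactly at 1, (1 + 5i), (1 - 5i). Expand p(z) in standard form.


The polynomial is p(z) = ∏_{α ∈ S} (z − α), where S = {1, (1 + 5i), (1 - 5i)}.
Expanding the product yields: p(z) = z^3 -3·z^2 + 28·z -26.
Note conjugate pairs combine to real quadratics: (z − (1+5i))(z − (1−5i)) = z² − 2z + 26.
The resulting polynomial has degree 3 and real coefficients as required.

p(z) = z^3 -3·z^2 + 28·z -26.


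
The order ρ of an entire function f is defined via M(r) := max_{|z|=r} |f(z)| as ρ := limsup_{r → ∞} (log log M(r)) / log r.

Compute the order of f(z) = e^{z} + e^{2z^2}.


Each summand is entire of order 1 and 2 respectively (as in the single-exponential case). The order of a sum is at most the max of the orders, so ρ ≤ 2. For the lower bound: on |z|=r choose arg z so that 2z^2 is real positive; then |e^{2z^2}| = e^{2r^2} while |e^{1z}| ≤ e^{1r^1} = o(e^{2r^2}). So |f| ≥ e^{2r^2}(1 − o(1)) and ρ ≥ 2. Hence ρ = max(1, 2) = 2.
Therefore ρ = 2.

Order ρ = 2.


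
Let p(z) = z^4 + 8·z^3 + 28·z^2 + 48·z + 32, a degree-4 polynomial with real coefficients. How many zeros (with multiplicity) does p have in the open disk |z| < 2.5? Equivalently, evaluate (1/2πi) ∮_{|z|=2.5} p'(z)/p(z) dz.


The zeros of p are: -2, -2, (-2 + 2i), (-2 - 2i).
Their magnitudes are: 2, 2, 2.828, 2.828.
Zeros with |z| < R = 2.5: -2, -2.
Count = 2.
By the argument principle, (1/2πi) ∮_{|z|=R} p'(z)/p(z) dz equals exactly this count.

Number of zeros inside |z| < 2.5: 2.


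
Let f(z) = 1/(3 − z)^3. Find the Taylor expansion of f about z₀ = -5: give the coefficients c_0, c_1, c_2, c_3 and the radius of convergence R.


Let w = z − z₀, so z = z₀ + w.
Then 3 − z = 3 − (z₀ + w) = (3 − z₀) − w = 8 − w.
f(z) = 1/(8 − w)^3 = (1/(8)^3) · (1 − w/(8))^{−3}.
By the binomial series (1−u)^{−3} = Σ_{n≥0} C(n+2, 2) u^n for |u|<1, with u = w/(8):
  c_n = C(n+2, 2) / (8)^(n+3).
  c_0 = 1/(8)^3 = 1/512.
  c_1 = 3/(8)^4 = 3/4096.
  c_2 = 6/(8)^5 = 3/16384.
  c_3 = 10/(8)^6 = 5/131072.
The series is valid for |w/d| < 1, i.e. |z − z₀| < |d|.
Radius of convergence: R = |3 − z₀| = |8| = 8 (distance from z₀ to the singularity z = 3).

c_0 = 1/512, c_1 = 3/4096, c_2 = 3/16384, c_3 = 5/131072; R = 8.
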